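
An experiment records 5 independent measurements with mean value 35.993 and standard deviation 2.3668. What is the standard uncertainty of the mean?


The standard uncertainty for Type A evaluation is u = s / sqrt(n).
u = 2.3668 / sqrt(5)
u = 2.3668 / 2.2361
u = 1.0585

1.0585


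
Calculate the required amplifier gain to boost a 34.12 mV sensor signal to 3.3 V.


Gain = Vout / Vin (converting to same units).
G = 3.3 V / 34.12 mV
G = 3300.0 mV / 34.12 mV
G = 96.72

96.72


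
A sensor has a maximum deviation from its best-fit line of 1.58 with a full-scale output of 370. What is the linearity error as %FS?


Linearity error = (max deviation / full scale) * 100%.
Linearity = (1.58 / 370) * 100
Linearity = 0.427 %FS

0.427 %FS


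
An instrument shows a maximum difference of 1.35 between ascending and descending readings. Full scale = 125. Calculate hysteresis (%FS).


Hysteresis = (max difference / full scale) * 100%.
H = (1.35 / 125) * 100
H = 1.08 %FS

1.08 %FS


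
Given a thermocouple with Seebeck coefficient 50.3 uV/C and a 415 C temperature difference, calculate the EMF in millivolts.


The thermocouple output V = sensitivity * dT.
V = 50.3 uV/C * 415 C
V = 20874.5 uV
V = 20.875 mV

20.875 mV


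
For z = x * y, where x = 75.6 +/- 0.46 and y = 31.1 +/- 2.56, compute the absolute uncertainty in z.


For a product z = x*y, the relative uncertainty is:
uz/z = sqrt((ux/x)^2 + (uy/y)^2)
Relative uncertainties: ux/x = 0.46/75.6 = 0.006085
uy/y = 2.56/31.1 = 0.082315
z = 75.6 * 31.1 = 2351.2
uz = 2351.2 * sqrt(0.006085^2 + 0.082315^2) = 194.064

194.064


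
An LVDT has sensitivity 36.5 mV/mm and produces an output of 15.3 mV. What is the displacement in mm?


Displacement = Vout / sensitivity.
d = 15.3 / 36.5
d = 0.419 mm

0.419 mm


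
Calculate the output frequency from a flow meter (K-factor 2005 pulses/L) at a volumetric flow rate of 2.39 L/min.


Frequency = K * Q / 60 (converting L/min to L/s).
f = 2005 * 2.39 / 60
f = 4791.95 / 60
f = 79.87 Hz

79.87 Hz


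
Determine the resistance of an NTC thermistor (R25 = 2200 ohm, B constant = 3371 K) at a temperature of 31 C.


NTC thermistor equation: Rt = R25 * exp(B * (1/T - 1/T25)).
T in Kelvin: 304.15 K, T25 = 298.15 K
1/T - 1/T25 = 1/304.15 - 1/298.15 = -6.617e-05
B * (1/T - 1/T25) = 3371 * -6.617e-05 = -0.223
Rt = 2200 * exp(-0.223) = 1760.2 ohm

1760.2 ohm


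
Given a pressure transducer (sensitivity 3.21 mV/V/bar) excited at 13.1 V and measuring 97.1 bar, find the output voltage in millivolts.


Output = sensitivity * Vex * P.
Vout = 3.21 * 13.1 * 97.1
Vout = 42.051 * 97.1
Vout = 4083.15 mV

4083.15 mV


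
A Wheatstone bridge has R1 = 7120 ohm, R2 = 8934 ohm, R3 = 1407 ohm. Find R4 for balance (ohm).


At balance: R1*R4 = R2*R3, so R4 = R2*R3/R1.
R4 = 8934 * 1407 / 7120
R4 = 12570138 / 7120
R4 = 1765.47 ohm

1765.47 ohm


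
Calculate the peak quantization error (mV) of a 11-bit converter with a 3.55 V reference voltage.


The maximum quantization error is +/- LSB/2.
LSB = Vref / 2^n = 3.55 / 2048 = 0.0017334 V
Max error = LSB / 2 = 0.0017334 / 2 = 0.0008667 V
Max error = 0.8667 mV

0.8667 mV


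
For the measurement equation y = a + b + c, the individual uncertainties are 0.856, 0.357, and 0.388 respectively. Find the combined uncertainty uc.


For a sum of independent quantities, uc = sqrt(u1^2 + u2^2 + u3^2).
uc = sqrt(0.856^2 + 0.357^2 + 0.388^2)
uc = sqrt(0.732736 + 0.127449 + 0.150544)
uc = 1.0054

1.0054


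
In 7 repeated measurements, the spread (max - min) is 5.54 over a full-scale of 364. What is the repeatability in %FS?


Repeatability = (spread / full scale) * 100%.
R = (5.54 / 364) * 100
R = 1.522 %FS

1.522 %FS


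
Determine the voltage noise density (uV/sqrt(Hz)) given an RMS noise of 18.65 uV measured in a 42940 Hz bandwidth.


Noise spectral density = Vrms / sqrt(BW).
NSD = 18.65 / sqrt(42940)
NSD = 18.65 / 207.2197
NSD = 0.09 uV/sqrt(Hz)

0.09 uV/sqrt(Hz)


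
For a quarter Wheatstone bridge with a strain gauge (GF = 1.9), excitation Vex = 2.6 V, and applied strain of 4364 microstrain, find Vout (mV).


Quarter bridge output: Vout = (GF * epsilon * Vex) / 4.
Vout = (1.9 * 4364e-6 * 2.6) / 4
Vout = 0.02155816 / 4 V
Vout = 0.00538954 V = 5.3895 mV

5.3895 mV


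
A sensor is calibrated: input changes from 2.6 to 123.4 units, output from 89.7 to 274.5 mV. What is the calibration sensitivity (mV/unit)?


Sensitivity = (y2 - y1) / (x2 - x1).
S = (274.5 - 89.7) / (123.4 - 2.6)
S = 184.8 / 120.8
S = 1.5298 mV/unit

1.5298 mV/unit


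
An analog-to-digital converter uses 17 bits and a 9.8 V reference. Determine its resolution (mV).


The resolution (LSB) of an ADC is Vref / 2^n.
LSB = 9.8 / 2^17
LSB = 9.8 / 131072
LSB = 7.477e-05 V = 0.07476807 mV

0.07476807 mV


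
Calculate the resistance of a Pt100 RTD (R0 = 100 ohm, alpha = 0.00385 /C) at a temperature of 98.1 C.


The RTD equation: Rt = R0 * (1 + alpha * T).
Rt = 100 * (1 + 0.00385 * 98.1)
Rt = 100 * (1 + 0.377685)
Rt = 100 * 1.377685
Rt = 137.769 ohm

137.769 ohm


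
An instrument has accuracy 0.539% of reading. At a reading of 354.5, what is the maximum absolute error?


Absolute error = (accuracy% / 100) * reading.
Error = (0.539 / 100) * 354.5
Error = 0.00539 * 354.5
Error = 1.9108

1.9108


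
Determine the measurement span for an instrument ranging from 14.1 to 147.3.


Span = upper range - lower range.
Span = 147.3 - (14.1)
Span = 133.2

133.2


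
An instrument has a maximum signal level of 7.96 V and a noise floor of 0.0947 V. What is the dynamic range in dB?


Dynamic range = 20 * log10(Vmax / Vnoise).
DR = 20 * log10(7.96 / 0.0947)
DR = 20 * log10(84.05)
DR = 38.49 dB

38.49 dB


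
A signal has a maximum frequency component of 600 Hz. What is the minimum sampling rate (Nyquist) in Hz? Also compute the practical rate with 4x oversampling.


By Nyquist theorem, fs_min = 2 * fmax.
fs_min = 2 * 600 = 1200 Hz
Practical rate = 4 * fs_min = 4 * 1200 = 4800 Hz

fs_min = 1200 Hz, fs_practical = 4800 Hz


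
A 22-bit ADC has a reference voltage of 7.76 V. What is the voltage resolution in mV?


The resolution (LSB) of an ADC is Vref / 2^n.
LSB = 7.76 / 2^22
LSB = 7.76 / 4194304
LSB = 1.85e-06 V = 0.00185013 mV

0.00185013 mV


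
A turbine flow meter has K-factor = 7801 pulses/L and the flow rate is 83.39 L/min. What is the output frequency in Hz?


Frequency = K * Q / 60 (converting L/min to L/s).
f = 7801 * 83.39 / 60
f = 650525.39 / 60
f = 10842.09 Hz

10842.09 Hz


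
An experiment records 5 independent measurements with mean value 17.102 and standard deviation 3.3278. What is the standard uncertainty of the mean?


The standard uncertainty for Type A evaluation is u = s / sqrt(n).
u = 3.3278 / sqrt(5)
u = 3.3278 / 2.2361
u = 1.4882

1.4882


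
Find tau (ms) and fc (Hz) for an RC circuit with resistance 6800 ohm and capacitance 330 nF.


Time constant: tau = R * C.
tau = 6800 * 3.30e-07 = 0.002244 s
tau = 2.244 ms
Cutoff frequency: fc = 1 / (2*pi*R*C).
fc = 1 / (2*pi*0.002244) = 70.92 Hz

tau = 2.244 ms, fc = 70.92 Hz


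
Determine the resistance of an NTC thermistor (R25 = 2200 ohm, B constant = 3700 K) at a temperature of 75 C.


NTC thermistor equation: Rt = R25 * exp(B * (1/T - 1/T25)).
T in Kelvin: 348.15 K, T25 = 298.15 K
1/T - 1/T25 = 1/348.15 - 1/298.15 = -0.00048169
B * (1/T - 1/T25) = 3700 * -0.00048169 = -1.7823
Rt = 2200 * exp(-1.7823) = 370.2 ohm

370.2 ohm


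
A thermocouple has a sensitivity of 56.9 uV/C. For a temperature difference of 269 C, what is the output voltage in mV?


The thermocouple output V = sensitivity * dT.
V = 56.9 uV/C * 269 C
V = 15306.1 uV
V = 15.306 mV

15.306 mV


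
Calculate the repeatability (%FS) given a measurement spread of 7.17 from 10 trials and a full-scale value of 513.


Repeatability = (spread / full scale) * 100%.
R = (7.17 / 513) * 100
R = 1.398 %FS

1.398 %FS


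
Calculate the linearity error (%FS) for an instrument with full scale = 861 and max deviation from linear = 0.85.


Linearity error = (max deviation / full scale) * 100%.
Linearity = (0.85 / 861) * 100
Linearity = 0.099 %FS

0.099 %FS


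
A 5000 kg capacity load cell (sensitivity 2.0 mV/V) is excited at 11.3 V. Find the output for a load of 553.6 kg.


Vout = rated_output * Vex * (load / capacity).
Vout = 2.0 * 11.3 * (553.6 / 5000)
Vout = 2.0 * 11.3 * 0.11072
Vout = 2.502 mV

2.502 mV


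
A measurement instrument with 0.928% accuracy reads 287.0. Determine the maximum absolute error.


Absolute error = (accuracy% / 100) * reading.
Error = (0.928 / 100) * 287.0
Error = 0.00928 * 287.0
Error = 2.6634

2.6634


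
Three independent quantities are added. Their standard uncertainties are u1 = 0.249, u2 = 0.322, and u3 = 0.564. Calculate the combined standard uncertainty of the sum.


For a sum of independent quantities, uc = sqrt(u1^2 + u2^2 + u3^2).
uc = sqrt(0.249^2 + 0.322^2 + 0.564^2)
uc = sqrt(0.062001 + 0.103684 + 0.318096)
uc = 0.6955

0.6955


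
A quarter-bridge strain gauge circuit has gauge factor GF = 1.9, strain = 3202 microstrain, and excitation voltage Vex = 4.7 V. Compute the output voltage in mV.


Quarter bridge output: Vout = (GF * epsilon * Vex) / 4.
Vout = (1.9 * 3202e-6 * 4.7) / 4
Vout = 0.02859386 / 4 V
Vout = 0.00714846 V = 7.1485 mV

7.1485 mV


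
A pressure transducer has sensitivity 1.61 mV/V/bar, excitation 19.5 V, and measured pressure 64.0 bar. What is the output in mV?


Output = sensitivity * Vex * P.
Vout = 1.61 * 19.5 * 64.0
Vout = 31.395 * 64.0
Vout = 2009.28 mV

2009.28 mV


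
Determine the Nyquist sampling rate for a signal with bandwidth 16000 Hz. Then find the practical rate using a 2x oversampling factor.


By Nyquist theorem, fs_min = 2 * fmax.
fs_min = 2 * 16000 = 32000 Hz
Practical rate = 2 * fs_min = 2 * 32000 = 64000 Hz

fs_min = 32000 Hz, fs_practical = 64000 Hz


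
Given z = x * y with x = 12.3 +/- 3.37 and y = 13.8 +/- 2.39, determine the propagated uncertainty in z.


For a product z = x*y, the relative uncertainty is:
uz/z = sqrt((ux/x)^2 + (uy/y)^2)
Relative uncertainties: ux/x = 3.37/12.3 = 0.273984
uy/y = 2.39/13.8 = 0.173188
z = 12.3 * 13.8 = 169.7
uz = 169.7 * sqrt(0.273984^2 + 0.173188^2) = 55.018

55.018


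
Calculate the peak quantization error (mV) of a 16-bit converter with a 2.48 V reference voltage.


The maximum quantization error is +/- LSB/2.
LSB = Vref / 2^n = 2.48 / 65536 = 3.784e-05 V
Max error = LSB / 2 = 3.784e-05 / 2 = 1.892e-05 V
Max error = 0.0189 mV

0.0189 mV


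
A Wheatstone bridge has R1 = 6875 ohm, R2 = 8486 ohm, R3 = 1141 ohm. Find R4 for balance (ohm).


At balance: R1*R4 = R2*R3, so R4 = R2*R3/R1.
R4 = 8486 * 1141 / 6875
R4 = 9682526 / 6875
R4 = 1408.37 ohm

1408.37 ohm


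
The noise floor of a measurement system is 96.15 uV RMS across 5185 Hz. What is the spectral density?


Noise spectral density = Vrms / sqrt(BW).
NSD = 96.15 / sqrt(5185)
NSD = 96.15 / 72.0069
NSD = 1.3353 uV/sqrt(Hz)

1.3353 uV/sqrt(Hz)


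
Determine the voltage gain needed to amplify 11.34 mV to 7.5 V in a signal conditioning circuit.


Gain = Vout / Vin (converting to same units).
G = 7.5 V / 11.34 mV
G = 7500.0 mV / 11.34 mV
G = 661.38

661.38


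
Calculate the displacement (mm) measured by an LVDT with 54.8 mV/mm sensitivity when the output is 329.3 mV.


Displacement = Vout / sensitivity.
d = 329.3 / 54.8
d = 6.009 mm

6.009 mm


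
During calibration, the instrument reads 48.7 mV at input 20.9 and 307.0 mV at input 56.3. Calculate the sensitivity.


Sensitivity = (y2 - y1) / (x2 - x1).
S = (307.0 - 48.7) / (56.3 - 20.9)
S = 258.3 / 35.4
S = 7.2966 mV/unit

7.2966 mV/unit


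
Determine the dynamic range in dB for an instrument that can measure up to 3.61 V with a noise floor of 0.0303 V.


Dynamic range = 20 * log10(Vmax / Vnoise).
DR = 20 * log10(3.61 / 0.0303)
DR = 20 * log10(119.14)
DR = 41.52 dB

41.52 dB


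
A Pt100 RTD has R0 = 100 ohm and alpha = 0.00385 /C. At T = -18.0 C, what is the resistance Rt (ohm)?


The RTD equation: Rt = R0 * (1 + alpha * T).
Rt = 100 * (1 + 0.00385 * -18.0)
Rt = 100 * (1 + -0.0693)
Rt = 100 * 0.9307
Rt = 93.07 ohm

93.07 ohm


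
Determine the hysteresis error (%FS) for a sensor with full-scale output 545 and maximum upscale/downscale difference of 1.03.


Hysteresis = (max difference / full scale) * 100%.
H = (1.03 / 545) * 100
H = 0.189 %FS

0.189 %FS


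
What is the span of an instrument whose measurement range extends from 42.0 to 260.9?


Span = upper range - lower range.
Span = 260.9 - (42.0)
Span = 218.9

218.9


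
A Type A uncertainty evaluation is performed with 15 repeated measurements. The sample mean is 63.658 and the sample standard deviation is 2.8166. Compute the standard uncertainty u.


The standard uncertainty for Type A evaluation is u = s / sqrt(n).
u = 2.8166 / sqrt(15)
u = 2.8166 / 3.873
u = 0.7272

0.7272


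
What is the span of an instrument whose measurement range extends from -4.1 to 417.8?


Span = upper range - lower range.
Span = 417.8 - (-4.1)
Span = 421.9

421.9


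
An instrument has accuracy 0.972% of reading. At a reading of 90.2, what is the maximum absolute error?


Absolute error = (accuracy% / 100) * reading.
Error = (0.972 / 100) * 90.2
Error = 0.00972 * 90.2
Error = 0.8767

0.8767


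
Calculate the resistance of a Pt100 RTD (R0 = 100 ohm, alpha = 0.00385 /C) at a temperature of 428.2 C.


The RTD equation: Rt = R0 * (1 + alpha * T).
Rt = 100 * (1 + 0.00385 * 428.2)
Rt = 100 * (1 + 1.64857)
Rt = 100 * 2.64857
Rt = 264.857 ohm

264.857 ohm


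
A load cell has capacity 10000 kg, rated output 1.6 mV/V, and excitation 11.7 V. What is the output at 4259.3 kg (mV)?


Vout = rated_output * Vex * (load / capacity).
Vout = 1.6 * 11.7 * (4259.3 / 10000)
Vout = 1.6 * 11.7 * 0.42593
Vout = 7.973 mV

7.973 mV


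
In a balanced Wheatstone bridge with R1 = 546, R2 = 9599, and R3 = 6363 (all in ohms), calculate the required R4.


At balance: R1*R4 = R2*R3, so R4 = R2*R3/R1.
R4 = 9599 * 6363 / 546
R4 = 61078437 / 546
R4 = 111865.27 ohm

111865.27 ohm


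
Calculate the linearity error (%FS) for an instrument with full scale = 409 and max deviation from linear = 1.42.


Linearity error = (max deviation / full scale) * 100%.
Linearity = (1.42 / 409) * 100
Linearity = 0.347 %FS

0.347 %FS


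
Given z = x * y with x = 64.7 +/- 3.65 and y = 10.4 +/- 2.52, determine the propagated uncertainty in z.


For a product z = x*y, the relative uncertainty is:
uz/z = sqrt((ux/x)^2 + (uy/y)^2)
Relative uncertainties: ux/x = 3.65/64.7 = 0.056414
uy/y = 2.52/10.4 = 0.242308
z = 64.7 * 10.4 = 672.9
uz = 672.9 * sqrt(0.056414^2 + 0.242308^2) = 167.405

167.405


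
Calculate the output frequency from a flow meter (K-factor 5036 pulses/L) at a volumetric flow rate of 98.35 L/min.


Frequency = K * Q / 60 (converting L/min to L/s).
f = 5036 * 98.35 / 60
f = 495290.6 / 60
f = 8254.84 Hz

8254.84 Hz


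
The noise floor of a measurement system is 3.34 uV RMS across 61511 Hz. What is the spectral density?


Noise spectral density = Vrms / sqrt(BW).
NSD = 3.34 / sqrt(61511)
NSD = 3.34 / 248.0141
NSD = 0.0135 uV/sqrt(Hz)

0.0135 uV/sqrt(Hz)


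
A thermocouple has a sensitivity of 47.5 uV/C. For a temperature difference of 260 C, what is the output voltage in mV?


The thermocouple output V = sensitivity * dT.
V = 47.5 uV/C * 260 C
V = 12350.0 uV
V = 12.35 mV

12.35 mV


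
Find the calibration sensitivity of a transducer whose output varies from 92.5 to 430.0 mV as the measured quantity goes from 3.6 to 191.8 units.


Sensitivity = (y2 - y1) / (x2 - x1).
S = (430.0 - 92.5) / (191.8 - 3.6)
S = 337.5 / 188.2
S = 1.7933 mV/unit

1.7933 mV/unit


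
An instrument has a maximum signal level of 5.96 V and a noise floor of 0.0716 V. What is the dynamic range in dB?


Dynamic range = 20 * log10(Vmax / Vnoise).
DR = 20 * log10(5.96 / 0.0716)
DR = 20 * log10(83.24)
DR = 38.41 dB

38.41 dB


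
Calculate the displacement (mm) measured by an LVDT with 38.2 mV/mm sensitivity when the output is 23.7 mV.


Displacement = Vout / sensitivity.
d = 23.7 / 38.2
d = 0.62 mm

0.62 mm


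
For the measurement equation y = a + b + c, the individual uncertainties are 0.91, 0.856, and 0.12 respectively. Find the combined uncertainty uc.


For a sum of independent quantities, uc = sqrt(u1^2 + u2^2 + u3^2).
uc = sqrt(0.91^2 + 0.856^2 + 0.12^2)
uc = sqrt(0.8281 + 0.732736 + 0.0144)
uc = 1.2551

1.2551


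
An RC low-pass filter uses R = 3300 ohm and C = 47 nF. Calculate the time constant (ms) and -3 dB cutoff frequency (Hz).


Time constant: tau = R * C.
tau = 3300 * 4.70e-08 = 0.0001551 s
tau = 0.1551 ms
Cutoff frequency: fc = 1 / (2*pi*R*C).
fc = 1 / (2*pi*0.0001551) = 1026.14 Hz

tau = 0.1551 ms, fc = 1026.14 Hz


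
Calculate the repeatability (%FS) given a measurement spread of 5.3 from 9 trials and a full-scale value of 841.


Repeatability = (spread / full scale) * 100%.
R = (5.3 / 841) * 100
R = 0.63 %FS

0.63 %FS


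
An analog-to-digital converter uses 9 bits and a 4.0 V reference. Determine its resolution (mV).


The resolution (LSB) of an ADC is Vref / 2^n.
LSB = 4.0 / 2^9
LSB = 4.0 / 512
LSB = 0.0078125 V = 7.8125 mV

7.8125 mV


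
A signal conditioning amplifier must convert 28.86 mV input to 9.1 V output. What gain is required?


Gain = Vout / Vin (converting to same units).
G = 9.1 V / 28.86 mV
G = 9100.0 mV / 28.86 mV
G = 315.32

315.32


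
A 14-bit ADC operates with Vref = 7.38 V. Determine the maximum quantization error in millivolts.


The maximum quantization error is +/- LSB/2.
LSB = Vref / 2^n = 7.38 / 16384 = 0.00045044 V
Max error = LSB / 2 = 0.00045044 / 2 = 0.00022522 V
Max error = 0.2252 mV

0.2252 mV


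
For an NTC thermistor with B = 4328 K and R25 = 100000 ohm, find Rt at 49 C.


NTC thermistor equation: Rt = R25 * exp(B * (1/T - 1/T25)).
T in Kelvin: 322.15 K, T25 = 298.15 K
1/T - 1/T25 = 1/322.15 - 1/298.15 = -0.00024987
B * (1/T - 1/T25) = 4328 * -0.00024987 = -1.0814
Rt = 100000 * exp(-1.0814) = 33910.4 ohm

33910.4 ohm


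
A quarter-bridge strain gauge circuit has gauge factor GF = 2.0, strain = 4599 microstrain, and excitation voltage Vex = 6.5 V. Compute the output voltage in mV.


Quarter bridge output: Vout = (GF * epsilon * Vex) / 4.
Vout = (2.0 * 4599e-6 * 6.5) / 4
Vout = 0.059787 / 4 V
Vout = 0.01494675 V = 14.9467 mV

14.9467 mV


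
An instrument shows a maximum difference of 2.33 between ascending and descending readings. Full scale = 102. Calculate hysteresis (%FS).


Hysteresis = (max difference / full scale) * 100%.
H = (2.33 / 102) * 100
H = 2.284 %FS

2.284 %FS


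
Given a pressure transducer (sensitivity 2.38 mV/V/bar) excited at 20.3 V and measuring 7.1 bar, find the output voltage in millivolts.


Output = sensitivity * Vex * P.
Vout = 2.38 * 20.3 * 7.1
Vout = 48.314 * 7.1
Vout = 343.03 mV

343.03 mV


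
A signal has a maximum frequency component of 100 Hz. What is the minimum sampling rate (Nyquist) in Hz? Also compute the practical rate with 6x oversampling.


By Nyquist theorem, fs_min = 2 * fmax.
fs_min = 2 * 100 = 200 Hz
Practical rate = 6 * fs_min = 6 * 200 = 1200 Hz

fs_min = 200 Hz, fs_practical = 1200 Hz


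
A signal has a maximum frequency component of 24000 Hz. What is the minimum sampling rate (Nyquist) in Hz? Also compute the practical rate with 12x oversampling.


By Nyquist theorem, fs_min = 2 * fmax.
fs_min = 2 * 24000 = 48000 Hz
Practical rate = 12 * fs_min = 12 * 48000 = 576000 Hz

fs_min = 48000 Hz, fs_practical = 576000 Hz


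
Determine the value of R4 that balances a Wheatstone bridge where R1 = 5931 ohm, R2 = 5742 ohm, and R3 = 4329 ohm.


At balance: R1*R4 = R2*R3, so R4 = R2*R3/R1.
R4 = 5742 * 4329 / 5931
R4 = 24857118 / 5931
R4 = 4191.05 ohm

4191.05 ohm


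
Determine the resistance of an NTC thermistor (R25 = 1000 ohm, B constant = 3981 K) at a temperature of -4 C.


NTC thermistor equation: Rt = R25 * exp(B * (1/T - 1/T25)).
T in Kelvin: 269.15 K, T25 = 298.15 K
1/T - 1/T25 = 1/269.15 - 1/298.15 = 0.00036138
B * (1/T - 1/T25) = 3981 * 0.00036138 = 1.4387
Rt = 1000 * exp(1.4387) = 4215.1 ohm

4215.1 ohm


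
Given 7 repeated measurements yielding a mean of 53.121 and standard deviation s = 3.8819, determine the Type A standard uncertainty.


The standard uncertainty for Type A evaluation is u = s / sqrt(n).
u = 3.8819 / sqrt(7)
u = 3.8819 / 2.6458
u = 1.4672

1.4672


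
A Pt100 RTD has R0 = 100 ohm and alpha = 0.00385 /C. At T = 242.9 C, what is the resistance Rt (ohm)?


The RTD equation: Rt = R0 * (1 + alpha * T).
Rt = 100 * (1 + 0.00385 * 242.9)
Rt = 100 * (1 + 0.935165)
Rt = 100 * 1.935165
Rt = 193.517 ohm

193.517 ohm


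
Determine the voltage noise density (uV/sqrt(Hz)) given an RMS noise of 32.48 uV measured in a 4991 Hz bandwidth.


Noise spectral density = Vrms / sqrt(BW).
NSD = 32.48 / sqrt(4991)
NSD = 32.48 / 70.647
NSD = 0.4598 uV/sqrt(Hz)

0.4598 uV/sqrt(Hz)


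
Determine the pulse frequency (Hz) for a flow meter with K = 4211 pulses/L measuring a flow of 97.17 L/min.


Frequency = K * Q / 60 (converting L/min to L/s).
f = 4211 * 97.17 / 60
f = 409182.87 / 60
f = 6819.71 Hz

6819.71 Hz


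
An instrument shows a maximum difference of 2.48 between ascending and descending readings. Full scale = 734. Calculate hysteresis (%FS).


Hysteresis = (max difference / full scale) * 100%.
H = (2.48 / 734) * 100
H = 0.338 %FS

0.338 %FS


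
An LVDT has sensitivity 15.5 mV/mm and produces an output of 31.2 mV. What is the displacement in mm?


Displacement = Vout / sensitivity.
d = 31.2 / 15.5
d = 2.013 mm

2.013 mm


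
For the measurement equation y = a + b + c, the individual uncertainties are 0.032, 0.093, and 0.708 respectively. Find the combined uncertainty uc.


For a sum of independent quantities, uc = sqrt(u1^2 + u2^2 + u3^2).
uc = sqrt(0.032^2 + 0.093^2 + 0.708^2)
uc = sqrt(0.001024 + 0.008649 + 0.501264)
uc = 0.7148

0.7148


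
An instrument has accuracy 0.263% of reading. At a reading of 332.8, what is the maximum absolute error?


Absolute error = (accuracy% / 100) * reading.
Error = (0.263 / 100) * 332.8
Error = 0.00263 * 332.8
Error = 0.8753

0.8753


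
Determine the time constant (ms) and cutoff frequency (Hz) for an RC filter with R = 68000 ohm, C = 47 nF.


Time constant: tau = R * C.
tau = 68000 * 4.70e-08 = 0.003196 s
tau = 3.196 ms
Cutoff frequency: fc = 1 / (2*pi*R*C).
fc = 1 / (2*pi*0.003196) = 49.8 Hz

tau = 3.196 ms, fc = 49.8 Hz


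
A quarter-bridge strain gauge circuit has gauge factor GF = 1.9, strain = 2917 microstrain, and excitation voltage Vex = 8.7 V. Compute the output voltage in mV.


Quarter bridge output: Vout = (GF * epsilon * Vex) / 4.
Vout = (1.9 * 2917e-6 * 8.7) / 4
Vout = 0.04821801 / 4 V
Vout = 0.0120545 V = 12.0545 mV

12.0545 mV


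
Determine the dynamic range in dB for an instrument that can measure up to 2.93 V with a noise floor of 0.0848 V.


Dynamic range = 20 * log10(Vmax / Vnoise).
DR = 20 * log10(2.93 / 0.0848)
DR = 20 * log10(34.55)
DR = 30.77 dB

30.77 dB


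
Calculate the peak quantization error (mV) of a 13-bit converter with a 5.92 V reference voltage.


The maximum quantization error is +/- LSB/2.
LSB = Vref / 2^n = 5.92 / 8192 = 0.00072266 V
Max error = LSB / 2 = 0.00072266 / 2 = 0.00036133 V
Max error = 0.3613 mV

0.3613 mV


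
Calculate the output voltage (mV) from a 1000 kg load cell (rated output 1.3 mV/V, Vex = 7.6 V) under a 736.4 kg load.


Vout = rated_output * Vex * (load / capacity).
Vout = 1.3 * 7.6 * (736.4 / 1000)
Vout = 1.3 * 7.6 * 0.7364
Vout = 7.276 mV

7.276 mV


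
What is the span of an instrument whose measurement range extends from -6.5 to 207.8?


Span = upper range - lower range.
Span = 207.8 - (-6.5)
Span = 214.3

214.3


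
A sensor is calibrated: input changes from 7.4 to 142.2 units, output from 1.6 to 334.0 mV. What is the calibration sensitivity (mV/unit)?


Sensitivity = (y2 - y1) / (x2 - x1).
S = (334.0 - 1.6) / (142.2 - 7.4)
S = 332.4 / 134.8
S = 2.4659 mV/unit

2.4659 mV/unit


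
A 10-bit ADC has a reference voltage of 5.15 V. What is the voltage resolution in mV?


The resolution (LSB) of an ADC is Vref / 2^n.
LSB = 5.15 / 2^10
LSB = 5.15 / 1024
LSB = 0.0050293 V = 5.02929688 mV

5.02929688 mV


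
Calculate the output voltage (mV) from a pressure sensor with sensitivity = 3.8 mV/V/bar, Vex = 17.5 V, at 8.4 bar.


Output = sensitivity * Vex * P.
Vout = 3.8 * 17.5 * 8.4
Vout = 66.5 * 8.4
Vout = 558.6 mV

558.6 mV


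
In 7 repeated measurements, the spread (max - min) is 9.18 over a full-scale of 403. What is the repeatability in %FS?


Repeatability = (spread / full scale) * 100%.
R = (9.18 / 403) * 100
R = 2.278 %FS

2.278 %FS


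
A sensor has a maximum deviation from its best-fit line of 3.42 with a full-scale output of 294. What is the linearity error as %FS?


Linearity error = (max deviation / full scale) * 100%.
Linearity = (3.42 / 294) * 100
Linearity = 1.163 %FS

1.163 %FS


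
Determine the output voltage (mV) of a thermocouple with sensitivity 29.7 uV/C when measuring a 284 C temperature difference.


The thermocouple output V = sensitivity * dT.
V = 29.7 uV/C * 284 C
V = 8434.8 uV
V = 8.435 mV

8.435 mV


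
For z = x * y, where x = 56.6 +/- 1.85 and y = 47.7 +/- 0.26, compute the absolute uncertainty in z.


For a product z = x*y, the relative uncertainty is:
uz/z = sqrt((ux/x)^2 + (uy/y)^2)
Relative uncertainties: ux/x = 1.85/56.6 = 0.032686
uy/y = 0.26/47.7 = 0.005451
z = 56.6 * 47.7 = 2699.8
uz = 2699.8 * sqrt(0.032686^2 + 0.005451^2) = 89.464

89.464


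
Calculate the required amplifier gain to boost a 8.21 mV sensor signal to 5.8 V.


Gain = Vout / Vin (converting to same units).
G = 5.8 V / 8.21 mV
G = 5800.0 mV / 8.21 mV
G = 706.46

706.46


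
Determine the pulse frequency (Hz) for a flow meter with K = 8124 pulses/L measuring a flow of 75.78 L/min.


Frequency = K * Q / 60 (converting L/min to L/s).
f = 8124 * 75.78 / 60
f = 615636.72 / 60
f = 10260.61 Hz

10260.61 Hz


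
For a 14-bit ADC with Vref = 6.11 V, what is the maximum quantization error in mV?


The maximum quantization error is +/- LSB/2.
LSB = Vref / 2^n = 6.11 / 16384 = 0.00037292 V
Max error = LSB / 2 = 0.00037292 / 2 = 0.00018646 V
Max error = 0.1865 mV

0.1865 mV


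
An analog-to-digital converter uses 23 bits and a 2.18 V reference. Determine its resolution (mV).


The resolution (LSB) of an ADC is Vref / 2^n.
LSB = 2.18 / 2^23
LSB = 2.18 / 8388608
LSB = 2.6e-07 V = 0.00025988 mV

0.00025988 mV


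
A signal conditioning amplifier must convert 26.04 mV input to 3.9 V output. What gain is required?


Gain = Vout / Vin (converting to same units).
G = 3.9 V / 26.04 mV
G = 3900.0 mV / 26.04 mV
G = 149.77

149.77


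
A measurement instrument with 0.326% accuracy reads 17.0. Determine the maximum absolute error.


Absolute error = (accuracy% / 100) * reading.
Error = (0.326 / 100) * 17.0
Error = 0.00326 * 17.0
Error = 0.0554

0.0554


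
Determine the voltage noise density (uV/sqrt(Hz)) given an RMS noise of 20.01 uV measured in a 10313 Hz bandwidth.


Noise spectral density = Vrms / sqrt(BW).
NSD = 20.01 / sqrt(10313)
NSD = 20.01 / 101.5529
NSD = 0.197 uV/sqrt(Hz)

0.197 uV/sqrt(Hz)


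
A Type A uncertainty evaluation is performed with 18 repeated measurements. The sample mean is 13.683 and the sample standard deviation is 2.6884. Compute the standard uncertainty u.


The standard uncertainty for Type A evaluation is u = s / sqrt(n).
u = 2.6884 / sqrt(18)
u = 2.6884 / 4.2426
u = 0.6337

0.6337


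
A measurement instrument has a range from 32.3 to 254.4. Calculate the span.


Span = upper range - lower range.
Span = 254.4 - (32.3)
Span = 222.1

222.1


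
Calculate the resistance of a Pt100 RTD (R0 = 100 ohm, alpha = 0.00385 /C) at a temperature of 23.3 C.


The RTD equation: Rt = R0 * (1 + alpha * T).
Rt = 100 * (1 + 0.00385 * 23.3)
Rt = 100 * (1 + 0.089705)
Rt = 100 * 1.089705
Rt = 108.97 ohm

108.97 ohm


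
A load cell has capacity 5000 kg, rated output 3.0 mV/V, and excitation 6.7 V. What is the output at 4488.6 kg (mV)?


Vout = rated_output * Vex * (load / capacity).
Vout = 3.0 * 6.7 * (4488.6 / 5000)
Vout = 3.0 * 6.7 * 0.89772
Vout = 18.044 mV

18.044 mV


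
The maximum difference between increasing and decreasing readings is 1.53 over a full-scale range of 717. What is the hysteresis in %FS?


Hysteresis = (max difference / full scale) * 100%.
H = (1.53 / 717) * 100
H = 0.213 %FS

0.213 %FS


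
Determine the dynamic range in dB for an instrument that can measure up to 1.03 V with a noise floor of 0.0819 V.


Dynamic range = 20 * log10(Vmax / Vnoise).
DR = 20 * log10(1.03 / 0.0819)
DR = 20 * log10(12.58)
DR = 21.99 dB

21.99 dB


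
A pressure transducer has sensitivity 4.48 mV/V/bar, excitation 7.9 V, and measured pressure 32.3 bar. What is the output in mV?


Output = sensitivity * Vex * P.
Vout = 4.48 * 7.9 * 32.3
Vout = 35.392 * 32.3
Vout = 1143.16 mV

1143.16 mV


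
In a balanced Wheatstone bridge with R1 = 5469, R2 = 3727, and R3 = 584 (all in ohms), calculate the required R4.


At balance: R1*R4 = R2*R3, so R4 = R2*R3/R1.
R4 = 3727 * 584 / 5469
R4 = 2176568 / 5469
R4 = 397.98 ohm

397.98 ohm


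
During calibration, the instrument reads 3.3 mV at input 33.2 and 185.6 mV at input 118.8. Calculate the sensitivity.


Sensitivity = (y2 - y1) / (x2 - x1).
S = (185.6 - 3.3) / (118.8 - 33.2)
S = 182.3 / 85.6
S = 2.1297 mV/unit

2.1297 mV/unit


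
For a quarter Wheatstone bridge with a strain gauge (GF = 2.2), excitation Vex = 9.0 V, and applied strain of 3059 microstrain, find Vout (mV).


Quarter bridge output: Vout = (GF * epsilon * Vex) / 4.
Vout = (2.2 * 3059e-6 * 9.0) / 4
Vout = 0.0605682 / 4 V
Vout = 0.01514205 V = 15.1421 mV

15.1421 mV


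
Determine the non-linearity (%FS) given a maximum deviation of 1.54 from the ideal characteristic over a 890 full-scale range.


Linearity error = (max deviation / full scale) * 100%.
Linearity = (1.54 / 890) * 100
Linearity = 0.173 %FS

0.173 %FS


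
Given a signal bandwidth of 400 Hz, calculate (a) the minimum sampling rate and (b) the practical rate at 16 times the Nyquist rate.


By Nyquist theorem, fs_min = 2 * fmax.
fs_min = 2 * 400 = 800 Hz
Practical rate = 16 * fs_min = 16 * 800 = 12800 Hz

fs_min = 800 Hz, fs_practical = 12800 Hz


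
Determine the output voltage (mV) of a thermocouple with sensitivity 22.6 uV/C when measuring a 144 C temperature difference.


The thermocouple output V = sensitivity * dT.
V = 22.6 uV/C * 144 C
V = 3254.4 uV
V = 3.254 mV

3.254 mV


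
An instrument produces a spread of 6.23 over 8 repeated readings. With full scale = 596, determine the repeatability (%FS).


Repeatability = (spread / full scale) * 100%.
R = (6.23 / 596) * 100
R = 1.045 %FS

1.045 %FS


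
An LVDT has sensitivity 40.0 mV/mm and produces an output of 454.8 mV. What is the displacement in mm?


Displacement = Vout / sensitivity.
d = 454.8 / 40.0
d = 11.37 mm

11.37 mm


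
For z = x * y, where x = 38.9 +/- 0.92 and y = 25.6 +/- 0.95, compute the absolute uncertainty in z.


For a product z = x*y, the relative uncertainty is:
uz/z = sqrt((ux/x)^2 + (uy/y)^2)
Relative uncertainties: ux/x = 0.92/38.9 = 0.02365
uy/y = 0.95/25.6 = 0.037109
z = 38.9 * 25.6 = 995.8
uz = 995.8 * sqrt(0.02365^2 + 0.037109^2) = 43.822

43.822


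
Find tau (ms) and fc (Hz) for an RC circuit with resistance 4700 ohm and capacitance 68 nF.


Time constant: tau = R * C.
tau = 4700 * 6.80e-08 = 0.0003196 s
tau = 0.3196 ms
Cutoff frequency: fc = 1 / (2*pi*R*C).
fc = 1 / (2*pi*0.0003196) = 497.98 Hz

tau = 0.3196 ms, fc = 497.98 Hz


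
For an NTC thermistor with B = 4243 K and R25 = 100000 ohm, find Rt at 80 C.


NTC thermistor equation: Rt = R25 * exp(B * (1/T - 1/T25)).
T in Kelvin: 353.15 K, T25 = 298.15 K
1/T - 1/T25 = 1/353.15 - 1/298.15 = -0.00052236
B * (1/T - 1/T25) = 4243 * -0.00052236 = -2.2164
Rt = 100000 * exp(-2.2164) = 10900.4 ohm

10900.4 ohm


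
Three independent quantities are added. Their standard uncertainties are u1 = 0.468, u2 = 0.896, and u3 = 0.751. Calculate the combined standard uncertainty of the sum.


For a sum of independent quantities, uc = sqrt(u1^2 + u2^2 + u3^2).
uc = sqrt(0.468^2 + 0.896^2 + 0.751^2)
uc = sqrt(0.219024 + 0.802816 + 0.564001)
uc = 1.2593

1.2593


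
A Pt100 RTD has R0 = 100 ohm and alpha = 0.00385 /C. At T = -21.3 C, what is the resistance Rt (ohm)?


The RTD equation: Rt = R0 * (1 + alpha * T).
Rt = 100 * (1 + 0.00385 * -21.3)
Rt = 100 * (1 + -0.082005)
Rt = 100 * 0.917995
Rt = 91.799 ohm

91.799 ohm


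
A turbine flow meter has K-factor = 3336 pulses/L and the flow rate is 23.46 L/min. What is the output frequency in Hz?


Frequency = K * Q / 60 (converting L/min to L/s).
f = 3336 * 23.46 / 60
f = 78262.56 / 60
f = 1304.38 Hz

1304.38 Hz


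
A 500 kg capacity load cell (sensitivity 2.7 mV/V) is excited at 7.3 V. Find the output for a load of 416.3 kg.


Vout = rated_output * Vex * (load / capacity).
Vout = 2.7 * 7.3 * (416.3 / 500)
Vout = 2.7 * 7.3 * 0.8326
Vout = 16.411 mV

16.411 mV


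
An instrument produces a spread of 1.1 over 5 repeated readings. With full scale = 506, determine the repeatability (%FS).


Repeatability = (spread / full scale) * 100%.
R = (1.1 / 506) * 100
R = 0.217 %FS

0.217 %FS


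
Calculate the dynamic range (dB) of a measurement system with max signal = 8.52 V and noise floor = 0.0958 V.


Dynamic range = 20 * log10(Vmax / Vnoise).
DR = 20 * log10(8.52 / 0.0958)
DR = 20 * log10(88.94)
DR = 38.98 dB

38.98 dB


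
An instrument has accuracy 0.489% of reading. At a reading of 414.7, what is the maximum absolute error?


Absolute error = (accuracy% / 100) * reading.
Error = (0.489 / 100) * 414.7
Error = 0.00489 * 414.7
Error = 2.0279

2.0279


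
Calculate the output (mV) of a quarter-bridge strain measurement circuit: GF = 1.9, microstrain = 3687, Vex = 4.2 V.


Quarter bridge output: Vout = (GF * epsilon * Vex) / 4.
Vout = (1.9 * 3687e-6 * 4.2) / 4
Vout = 0.02942226 / 4 V
Vout = 0.00735556 V = 7.3556 mV

7.3556 mV


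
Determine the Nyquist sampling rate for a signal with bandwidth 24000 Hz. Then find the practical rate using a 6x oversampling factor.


By Nyquist theorem, fs_min = 2 * fmax.
fs_min = 2 * 24000 = 48000 Hz
Practical rate = 6 * fs_min = 6 * 48000 = 288000 Hz

fs_min = 48000 Hz, fs_practical = 288000 Hz


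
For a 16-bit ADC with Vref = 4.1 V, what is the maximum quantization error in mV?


The maximum quantization error is +/- LSB/2.
LSB = Vref / 2^n = 4.1 / 65536 = 6.256e-05 V
Max error = LSB / 2 = 6.256e-05 / 2 = 3.128e-05 V
Max error = 0.0313 mV

0.0313 mV


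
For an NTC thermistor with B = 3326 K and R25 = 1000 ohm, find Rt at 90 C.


NTC thermistor equation: Rt = R25 * exp(B * (1/T - 1/T25)).
T in Kelvin: 363.15 K, T25 = 298.15 K
1/T - 1/T25 = 1/363.15 - 1/298.15 = -0.00060033
B * (1/T - 1/T25) = 3326 * -0.00060033 = -1.9967
Rt = 1000 * exp(-1.9967) = 135.8 ohm

135.8 ohm


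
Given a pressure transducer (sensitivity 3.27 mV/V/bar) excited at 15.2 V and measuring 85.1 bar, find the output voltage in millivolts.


Output = sensitivity * Vex * P.
Vout = 3.27 * 15.2 * 85.1
Vout = 49.704 * 85.1
Vout = 4229.81 mV

4229.81 mV


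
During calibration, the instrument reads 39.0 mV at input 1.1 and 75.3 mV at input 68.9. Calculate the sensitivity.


Sensitivity = (y2 - y1) / (x2 - x1).
S = (75.3 - 39.0) / (68.9 - 1.1)
S = 36.3 / 67.8
S = 0.5354 mV/unit

0.5354 mV/unit


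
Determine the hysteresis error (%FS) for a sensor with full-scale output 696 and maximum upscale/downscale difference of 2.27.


Hysteresis = (max difference / full scale) * 100%.
H = (2.27 / 696) * 100
H = 0.326 %FS

0.326 %FS


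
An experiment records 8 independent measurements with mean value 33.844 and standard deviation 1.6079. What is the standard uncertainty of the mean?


The standard uncertainty for Type A evaluation is u = s / sqrt(n).
u = 1.6079 / sqrt(8)
u = 1.6079 / 2.8284
u = 0.5685

0.5685


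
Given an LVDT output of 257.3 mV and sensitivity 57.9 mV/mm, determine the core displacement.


Displacement = Vout / sensitivity.
d = 257.3 / 57.9
d = 4.444 mm

4.444 mm


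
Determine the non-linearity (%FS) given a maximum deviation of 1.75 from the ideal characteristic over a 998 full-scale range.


Linearity error = (max deviation / full scale) * 100%.
Linearity = (1.75 / 998) * 100
Linearity = 0.175 %FS

0.175 %FS


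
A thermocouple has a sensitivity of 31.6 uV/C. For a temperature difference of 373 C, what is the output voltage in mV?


The thermocouple output V = sensitivity * dT.
V = 31.6 uV/C * 373 C
V = 11786.8 uV
V = 11.787 mV

11.787 mV


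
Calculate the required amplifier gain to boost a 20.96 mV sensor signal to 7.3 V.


Gain = Vout / Vin (converting to same units).
G = 7.3 V / 20.96 mV
G = 7300.0 mV / 20.96 mV
G = 348.28

348.28


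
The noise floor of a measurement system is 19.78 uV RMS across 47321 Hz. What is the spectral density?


Noise spectral density = Vrms / sqrt(BW).
NSD = 19.78 / sqrt(47321)
NSD = 19.78 / 217.5339
NSD = 0.0909 uV/sqrt(Hz)

0.0909 uV/sqrt(Hz)


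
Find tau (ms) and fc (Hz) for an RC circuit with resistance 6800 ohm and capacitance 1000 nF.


Time constant: tau = R * C.
tau = 6800 * 1.00e-06 = 0.0068 s
tau = 6.8 ms
Cutoff frequency: fc = 1 / (2*pi*R*C).
fc = 1 / (2*pi*0.0068) = 23.41 Hz

tau = 6.8 ms, fc = 23.41 Hz


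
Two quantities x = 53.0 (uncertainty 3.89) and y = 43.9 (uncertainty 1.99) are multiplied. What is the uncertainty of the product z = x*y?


For a product z = x*y, the relative uncertainty is:
uz/z = sqrt((ux/x)^2 + (uy/y)^2)
Relative uncertainties: ux/x = 3.89/53.0 = 0.073396
uy/y = 1.99/43.9 = 0.04533
z = 53.0 * 43.9 = 2326.7
uz = 2326.7 * sqrt(0.073396^2 + 0.04533^2) = 200.715

200.715


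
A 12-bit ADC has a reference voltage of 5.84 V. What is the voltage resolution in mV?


The resolution (LSB) of an ADC is Vref / 2^n.
LSB = 5.84 / 2^12
LSB = 5.84 / 4096
LSB = 0.00142578 V = 1.42578125 mV

1.42578125 mV


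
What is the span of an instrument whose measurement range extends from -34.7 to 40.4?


Span = upper range - lower range.
Span = 40.4 - (-34.7)
Span = 75.1

75.1


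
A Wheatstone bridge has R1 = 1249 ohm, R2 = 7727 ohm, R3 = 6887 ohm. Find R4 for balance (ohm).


At balance: R1*R4 = R2*R3, so R4 = R2*R3/R1.
R4 = 7727 * 6887 / 1249
R4 = 53215849 / 1249
R4 = 42606.76 ohm

42606.76 ohm


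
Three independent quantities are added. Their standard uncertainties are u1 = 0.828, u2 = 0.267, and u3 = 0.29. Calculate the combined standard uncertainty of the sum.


For a sum of independent quantities, uc = sqrt(u1^2 + u2^2 + u3^2).
uc = sqrt(0.828^2 + 0.267^2 + 0.29^2)
uc = sqrt(0.685584 + 0.071289 + 0.0841)
uc = 0.917

0.917


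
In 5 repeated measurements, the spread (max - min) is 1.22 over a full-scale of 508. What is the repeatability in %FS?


Repeatability = (spread / full scale) * 100%.
R = (1.22 / 508) * 100
R = 0.24 %FS

0.24 %FS


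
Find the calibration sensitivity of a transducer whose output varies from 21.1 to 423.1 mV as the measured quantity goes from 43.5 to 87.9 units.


Sensitivity = (y2 - y1) / (x2 - x1).
S = (423.1 - 21.1) / (87.9 - 43.5)
S = 402.0 / 44.4
S = 9.0541 mV/unit

9.0541 mV/unit


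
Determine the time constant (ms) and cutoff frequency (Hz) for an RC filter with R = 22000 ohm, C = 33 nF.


Time constant: tau = R * C.
tau = 22000 * 3.30e-08 = 0.000726 s
tau = 0.726 ms
Cutoff frequency: fc = 1 / (2*pi*R*C).
fc = 1 / (2*pi*0.000726) = 219.22 Hz

tau = 0.726 ms, fc = 219.22 Hz
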